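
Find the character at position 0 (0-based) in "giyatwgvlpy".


Input string: 'giyatwgvlpy'
Operation: get character at index 0
Index mapping: s[0]='g'
Result: 'g'


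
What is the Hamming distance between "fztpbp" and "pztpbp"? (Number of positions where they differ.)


String 1: 'fztpbp'
String 2: 'pztpbp'
Compare each position: pos 0: 'f'!='p', pos 1: 'z'=='z', pos 2: 't'=='t', pos 3: 'p'=='p', pos 4: 'b'=='b', pos 5: 'p'=='p'
Differing positions: 1
Hamming distance: 1


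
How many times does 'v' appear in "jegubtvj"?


Input string: 'jegubtvj'
Target character: 'v'
Scan each position: s[6]='v'
Matches found at indices: 6
Total: 1


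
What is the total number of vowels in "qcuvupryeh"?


Input string: 'qcuvupryeh'
Operation: count vowels (a, e, i, o, u)
Scan: s[0]='q', s[1]='c', s[2]='u' (vowel), s[3]='v', s[4]='u' (vowel), s[5]='p', s[6]='r', s[7]='y', s[8]='e' (vowel), s[9]='h'
Vowels found: 3
Result: 3


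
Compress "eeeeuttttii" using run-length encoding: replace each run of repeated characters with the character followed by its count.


Input: 'eeeeuttttii'
Operation: identify consecutive runs
Runs: 'eeee' -> e4, 'u' -> u1, 'tttt' -> t4, 'ii' -> i2
Encoded: e4u1t4i2


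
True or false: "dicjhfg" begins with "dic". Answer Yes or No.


Input string: 'dicjhfg'
Prefix to check: 'dic'
First 3 characters of input: 'dic'
Match: True
Result: Yes


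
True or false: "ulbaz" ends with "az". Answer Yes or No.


Input string: 'ulbaz'
Suffix to check: 'az'
Last 2 characters of input: 'az'
Match: True
Result: Yes


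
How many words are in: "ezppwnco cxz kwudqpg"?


Input string: 'ezppwnco cxz kwudqpg'
Operation: split by spaces
Words found: 'ezppwnco', 'cxz', 'kwudqpg'
Word count: 3


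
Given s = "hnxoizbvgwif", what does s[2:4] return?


Input string: 'hnxoizbvgwif'
Operation: slice [2:4]
Extract characters: s[2]='x', s[3]='o'
Result: xo


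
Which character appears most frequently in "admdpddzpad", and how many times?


Input: 'admdpddzpad'
Operation: tally each character
Counts: 'a':2, 'd':5, 'm':1, 'p':2, 'z':1
Maximum: 'd' appears 5 times


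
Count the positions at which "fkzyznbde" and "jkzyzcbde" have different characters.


String 1: 'fkzyznbde'
String 2: 'jkzyzcbde'
Compare each position: pos 0: 'f'!='j', pos 1: 'k'=='k', pos 2: 'z'=='z', pos 3: 'y'=='y', pos 4: 'z'=='z', pos 5: 'n'!='c', pos 6: 'b'=='b', pos 7: 'd'=='d', pos 8: 'e'=='e'
Differing positions: 2
Hamming distance: 2


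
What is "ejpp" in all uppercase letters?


Input string: 'ejpp'
Operation: convert each letter to uppercase
Mapping: 'e'->'E', 'j'->'J', 'p'->'P', 'p'->'P'
Result: EJPP


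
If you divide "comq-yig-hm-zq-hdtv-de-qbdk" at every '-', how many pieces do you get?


Input string: 'comq-yig-hm-zq-hdtv-de-qbdk'
Delimiter: '-'
Split result: 'comq', 'yig', 'hm', 'zq', 'hdtv', 'de', 'qbdk'
Number of parts: 7


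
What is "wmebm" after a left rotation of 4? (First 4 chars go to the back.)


Input: 'wmebm', shift = 4
Operation: split at index 4 and swap parts
Front part s[0:4] = 'wmeb'
Back part s[4:] = 'm'
Rotated = back + front = 'm' + 'wmeb'
Result: mwmeb


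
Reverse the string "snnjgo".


Input string: 'snnjgo'
Operation: reverse character order
Original order: 's' -> 'n' -> 'n' -> 'j' -> 'g' -> 'o'
Reversed order: 'o' -> 'g' -> 'j' -> 'n' -> 'n' -> 's'
Result: ogjnns


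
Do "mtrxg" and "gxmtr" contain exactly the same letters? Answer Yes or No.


String 1: 'mtrxg' -> sorted: 'gmrtx'
String 2: 'gxmtr' -> sorted: 'gmrtx'
Compare sorted forms: 'gmrtx' == 'gmrtx'
Anagram: Yes


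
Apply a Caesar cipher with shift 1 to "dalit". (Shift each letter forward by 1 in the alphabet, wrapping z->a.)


Input: 'dalit', shift = 1
Operation: for each letter, (position + 1) mod 26
Mapping: 'd'(3+1=4)->'e', 'a'(0+1=1)->'b', 'l'(11+1=12)->'m', 'i'(8+1=9)->'j', 't'(19+1=20)->'u'
Result: ebmju


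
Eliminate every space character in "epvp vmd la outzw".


Input string: 'epvp vmd la outzw'
Operation: remove all spaces
Words: 'epvp', 'vmd', 'la', 'outzw'
Join without spaces: epvpvmdlaoutzw


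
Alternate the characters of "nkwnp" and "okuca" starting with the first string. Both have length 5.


String 1: 'nkwnp'
String 2: 'okuca'
Operation: alternate characters
Pairs: 'n'+'o', 'k'+'k', 'w'+'u', 'n'+'c', 'p'+'a'
Result: nokkwuncpa


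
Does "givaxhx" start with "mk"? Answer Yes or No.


Input string: 'givaxhx'
Prefix to check: 'mk'
First 2 characters of input: 'gi'
Match: False
Result: No


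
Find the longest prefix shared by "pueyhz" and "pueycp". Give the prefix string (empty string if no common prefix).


String 1: 'pueyhz'
String 2: 'pueycp'
Compare position by position:
pos 0: 'p' vs 'p' match
pos 1: 'u' vs 'u' match
pos 2: 'e' vs 'e' match
pos 3: 'y' vs 'y' match
pos 4: 'h' vs 'c' differ -> stop
Longest common prefix: "puey" (length 4)


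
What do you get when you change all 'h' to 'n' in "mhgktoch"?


Input string: 'mhgktoch'
Operation: replace 'h' with 'n'
Positions of 'h': 1, 7
After replacement: mngktocn


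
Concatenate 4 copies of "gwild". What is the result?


Input string: 'gwild'
Operation: repeat 4 times
Concatenation: 'gwild' + 'gwild' + 'gwild' + 'gwild'
Result: gwildgwildgwildgwild


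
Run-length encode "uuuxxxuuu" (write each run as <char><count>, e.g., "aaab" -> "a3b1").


Input: 'uuuxxxuuu'
Operation: identify consecutive runs
Runs: 'uuu' -> u3, 'xxx' -> x3, 'uuu' -> u3
Encoded: u3x3u3


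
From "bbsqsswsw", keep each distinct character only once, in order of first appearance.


Input: 'bbsqsswsw'
Operation: keep first occurrence of each character
Scan: s[0]='b' new -> keep; s[1]='b' seen -> skip; s[2]='s' new -> keep; s[3]='q' new -> keep; s[4]='s' seen -> skip; s[5]='s' seen -> skip; s[6]='w' new -> keep; s[7]='s' seen -> skip; s[8]='w' seen -> skip
Result: bsqw


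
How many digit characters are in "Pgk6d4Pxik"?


Input string: 'Pgk6d4Pxik'
Operation: count digit characters (0-9)
Scan: 'P', 'g', 'k', '6'(digit), 'd', '4'(digit), 'P', 'x', 'i', 'k'
Digits found: 2
Result: 2


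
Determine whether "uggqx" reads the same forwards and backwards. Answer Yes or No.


Input string: 'uggqx'
Reversed: 'xqggu'
Compare pairs: s[0]='u' vs s[4]='x' (mismatch), s[1]='g' vs s[3]='q' (mismatch)
Palindrome: No


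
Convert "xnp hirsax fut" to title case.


Input string: 'xnp hirsax fut'
Operation: capitalize first letter of each word
Word transformations: 'xnp'->'Xnp', 'hirsax'->'Hirsax', 'fut'->'Fut'
Result: Xnp Hirsax Fut


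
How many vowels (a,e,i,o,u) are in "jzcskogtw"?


Input string: 'jzcskogtw'
Operation: count vowels (a, e, i, o, u)
Scan: s[0]='j', s[1]='z', s[2]='c', s[3]='s', s[4]='k', s[5]='o' (vowel), s[6]='g', s[7]='t', s[8]='w'
Vowels found: 1
Result: 1


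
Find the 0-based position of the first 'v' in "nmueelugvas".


Input string: 'nmueelugvas'
Target: 'v'
Scanning left to right: s[0]='n', s[1]='m', s[2]='u', s[3]='e', s[4]='e', s[5]='l', s[6]='u', s[7]='g', s[8]='v'
First match at index: 8


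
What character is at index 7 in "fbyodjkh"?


Input string: 'fbyodjkh'
Operation: get character at index 7
Index mapping: s[0]='f', s[1]='b', s[2]='y', s[3]='o', s[4]='d', s[5]='j', s[6]='k', s[7]='h'
Result: 'h'


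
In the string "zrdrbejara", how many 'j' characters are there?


Input string: 'zrdrbejara'
Target character: 'j'
Scan each position: s[6]='j'
Matches found at indices: 6
Total: 1


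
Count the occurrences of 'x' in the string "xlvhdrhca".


Input string: 'xlvhdrhca'
Target character: 'x'
Scan each position: s[0]='x'
Matches found at indices: 0
Total: 1


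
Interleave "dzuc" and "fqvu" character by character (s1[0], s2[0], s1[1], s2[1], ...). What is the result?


String 1: 'dzuc'
String 2: 'fqvu'
Operation: alternate characters
Pairs: 'd'+'f', 'z'+'q', 'u'+'v', 'c'+'u'
Result: dfzquvcu


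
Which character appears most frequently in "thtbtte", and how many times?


Input: 'thtbtte'
Operation: tally each character
Counts: 'b':1, 'e':1, 'h':1, 't':4
Maximum: 't' appears 4 times


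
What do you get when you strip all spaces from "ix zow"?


Input string: 'ix zow'
Operation: remove all spaces
Words: 'ix', 'zow'
Join without spaces: ixzow


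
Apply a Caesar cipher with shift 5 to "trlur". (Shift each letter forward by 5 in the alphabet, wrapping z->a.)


Input: 'trlur', shift = 5
Operation: for each letter, (position + 5) mod 26
Mapping: 't'(19+5=24)->'y', 'r'(17+5=22)->'w', 'l'(11+5=16)->'q', 'u'(20+5=25)->'z', 'r'(17+5=22)->'w'
Result: ywqzw


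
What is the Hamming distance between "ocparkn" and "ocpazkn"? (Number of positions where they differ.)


String 1: 'ocparkn'
String 2: 'ocpazkn'
Compare each position: pos 0: 'o'=='o', pos 1: 'c'=='c', pos 2: 'p'=='p', pos 3: 'a'=='a', pos 4: 'r'!='z', pos 5: 'k'=='k', pos 6: 'n'=='n'
Differing positions: 1
Hamming distance: 1


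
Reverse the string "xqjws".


Input string: 'xqjws'
Operation: reverse character order
Original order: 'x' -> 'q' -> 'j' -> 'w' -> 's'
Reversed order: 's' -> 'w' -> 'j' -> 'q' -> 'x'
Result: swjqx


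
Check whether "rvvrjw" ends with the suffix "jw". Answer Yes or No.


Input string: 'rvvrjw'
Suffix to check: 'jw'
Last 2 characters of input: 'jw'
Match: True
Result: Yes


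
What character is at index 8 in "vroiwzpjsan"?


Input string: 'vroiwzpjsan'
Operation: get character at index 8
Index mapping: s[0]='v', s[1]='r', s[2]='o', s[3]='i', s[4]='w', s[5]='z', s[6]='p', s[7]='j', s[8]='s'
Result: 's'


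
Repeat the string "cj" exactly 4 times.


Input string: 'cj'
Operation: repeat 4 times
Concatenation: 'cj' + 'cj' + 'cj' + 'cj'
Result: cjcjcjcj


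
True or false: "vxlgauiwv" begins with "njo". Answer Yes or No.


Input string: 'vxlgauiwv'
Prefix to check: 'njo'
First 3 characters of input: 'vxl'
Match: False
Result: No


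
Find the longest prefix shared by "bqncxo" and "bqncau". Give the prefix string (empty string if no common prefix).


String 1: 'bqncxo'
String 2: 'bqncau'
Compare position by position:
pos 0: 'b' vs 'b' match
pos 1: 'q' vs 'q' match
pos 2: 'n' vs 'n' match
pos 3: 'c' vs 'c' match
pos 4: 'x' vs 'a' differ -> stop
Longest common prefix: "bqnc" (length 4)


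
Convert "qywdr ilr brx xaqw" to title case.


Input string: 'qywdr ilr brx xaqw'
Operation: capitalize first letter of each word
Word transformations: 'qywdr'->'Qywdr', 'ilr'->'Ilr', 'brx'->'Brx', 'xaqw'->'Xaqw'
Result: Qywdr Ilr Brx Xaqw


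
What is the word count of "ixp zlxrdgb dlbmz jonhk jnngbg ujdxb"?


Input string: 'ixp zlxrdgb dlbmz jonhk jnngbg ujdxb'
Operation: split by spaces
Words found: 'ixp', 'zlxrdgb', 'dlbmz', 'jonhk', 'jnngbg', 'ujdxb'
Word count: 6


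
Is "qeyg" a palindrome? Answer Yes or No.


Input string: 'qeyg'
Reversed: 'gyeq'
Compare pairs: s[0]='q' vs s[3]='g' (mismatch), s[1]='e' vs s[2]='y' (mismatch)
Palindrome: No


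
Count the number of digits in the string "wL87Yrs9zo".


Input string: 'wL87Yrs9zo'
Operation: count digit characters (0-9)
Scan: 'w', 'L', '8'(digit), '7'(digit), 'Y', 'r', 's', '9'(digit), 'z', 'o'
Digits found: 3
Result: 3


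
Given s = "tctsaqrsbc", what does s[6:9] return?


Input string: 'tctsaqrsbc'
Operation: slice [6:9]
Extract characters: s[6]='r', s[7]='s', s[8]='b'
Result: rsb


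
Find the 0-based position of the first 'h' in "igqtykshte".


Input string: 'igqtykshte'
Target: 'h'
Scanning left to right: s[0]='i', s[1]='g', s[2]='q', s[3]='t', s[4]='y', s[5]='k', s[6]='s', s[7]='h'
First match at index: 7


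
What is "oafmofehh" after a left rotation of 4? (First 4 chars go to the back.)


Input: 'oafmofehh', shift = 4
Operation: split at index 4 and swap parts
Front part s[0:4] = 'oafm'
Back part s[4:] = 'ofehh'
Rotated = back + front = 'ofehh' + 'oafm'
Result: ofehhoafm


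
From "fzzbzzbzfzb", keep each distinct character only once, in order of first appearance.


Input: 'fzzbzzbzfzb'
Operation: keep first occurrence of each character
Scan: s[0]='f' new -> keep; s[1]='z' new -> keep; s[2]='z' seen -> skip; s[3]='b' new -> keep; s[4]='z' seen -> skip; s[5]='z' seen -> skip; s[6]='b' seen -> skip; s[7]='z' seen -> skip; s[8]='f' seen -> skip; s[9]='z' seen -> skip; s[10]='b' seen -> skip
Result: fzb


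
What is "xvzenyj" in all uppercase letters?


Input string: 'xvzenyj'
Operation: convert each letter to uppercase
Mapping: 'x'->'X', 'v'->'V', 'z'->'Z', 'e'->'E', 'n'->'N', 'y'->'Y', 'j'->'J'
Result: XVZENYJ


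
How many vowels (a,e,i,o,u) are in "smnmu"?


Input string: 'smnmu'
Operation: count vowels (a, e, i, o, u)
Scan: s[0]='s', s[1]='m', s[2]='n', s[3]='m', s[4]='u' (vowel)
Vowels found: 1
Result: 1


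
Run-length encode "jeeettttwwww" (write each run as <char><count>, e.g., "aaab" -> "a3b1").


Input: 'jeeettttwwww'
Operation: identify consecutive runs
Runs: 'j' -> j1, 'eee' -> e3, 'tttt' -> t4, 'wwww' -> w4
Encoded: j1e3t4w4


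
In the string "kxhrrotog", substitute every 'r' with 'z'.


Input string: 'kxhrrotog'
Operation: replace 'r' with 'z'
Positions of 'r': 3, 4
After replacement: kxhzzotog


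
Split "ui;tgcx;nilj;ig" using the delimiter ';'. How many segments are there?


Input string: 'ui;tgcx;nilj;ig'
Delimiter: ';'
Split result: 'ui', 'tgcx', 'nilj', 'ig'
Number of parts: 4


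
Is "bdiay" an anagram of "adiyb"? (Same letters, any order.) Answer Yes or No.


String 1: 'adiyb' -> sorted: 'abdiy'
String 2: 'bdiay' -> sorted: 'abdiy'
Compare sorted forms: 'abdiy' == 'abdiy'
Anagram: Yes


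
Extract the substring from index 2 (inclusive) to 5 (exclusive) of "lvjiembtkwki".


Input string: 'lvjiembtkwki'
Operation: slice [2:5]
Extract characters: s[2]='j', s[3]='i', s[4]='e'
Result: jie


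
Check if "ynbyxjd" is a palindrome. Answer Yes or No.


Input string: 'ynbyxjd'
Reversed: 'djxybny'
Compare pairs: s[0]='y' vs s[6]='d' (mismatch), s[1]='n' vs s[5]='j' (mismatch), s[2]='b' vs s[4]='x' (mismatch)
Palindrome: No


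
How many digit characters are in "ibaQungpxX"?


Input string: 'ibaQungpxX'
Operation: count digit characters (0-9)
Scan: 'i', 'b', 'a', 'Q', 'u', 'n', 'g', 'p', 'x', 'X'
Digits found: 0
Result: 0


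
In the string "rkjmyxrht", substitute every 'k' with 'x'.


Input string: 'rkjmyxrht'
Operation: replace 'k' with 'x'
Positions of 'k': 1
After replacement: rxjmyxrht


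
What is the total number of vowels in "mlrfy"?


Input string: 'mlrfy'
Operation: count vowels (a, e, i, o, u)
Scan: s[0]='m', s[1]='l', s[2]='r', s[3]='f', s[4]='y'
Vowels found: 0
Result: 0


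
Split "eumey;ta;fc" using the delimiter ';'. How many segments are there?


Input string: 'eumey;ta;fc'
Delimiter: ';'
Split result: 'eumey', 'ta', 'fc'
Number of parts: 3


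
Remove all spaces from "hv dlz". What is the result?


Input string: 'hv dlz'
Operation: remove all spaces
Words: 'hv', 'dlz'
Join without spaces: hvdlz


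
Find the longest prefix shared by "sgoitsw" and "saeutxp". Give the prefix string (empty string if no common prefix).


String 1: 'sgoitsw'
String 2: 'saeutxp'
Compare position by position:
pos 0: 's' vs 's' match
pos 1: 'g' vs 'a' differ -> stop
Longest common prefix: "s" (length 1)


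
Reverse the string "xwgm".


Input string: 'xwgm'
Operation: reverse character order
Original order: 'x' -> 'w' -> 'g' -> 'm'
Reversed order: 'm' -> 'g' -> 'w' -> 'x'
Result: mgwx


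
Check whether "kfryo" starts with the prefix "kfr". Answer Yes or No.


Input string: 'kfryo'
Prefix to check: 'kfr'
First 3 characters of input: 'kfr'
Match: True
Result: Yes


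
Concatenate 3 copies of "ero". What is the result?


Input string: 'ero'
Operation: repeat 3 times
Concatenation: 'ero' + 'ero' + 'ero'
Result: eroeroero


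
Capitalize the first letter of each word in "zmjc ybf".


Input string: 'zmjc ybf'
Operation: capitalize first letter of each word
Word transformations: 'zmjc'->'Zmjc', 'ybf'->'Ybf'
Result: Zmjc Ybf


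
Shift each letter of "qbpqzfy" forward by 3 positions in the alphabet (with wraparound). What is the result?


Input: 'qbpqzfy', shift = 3
Operation: for each letter, (position + 3) mod 26
Mapping: 'q'(16+3=19)->'t', 'b'(1+3=4)->'e', 'p'(15+3=18)->'s', 'q'(16+3=19)->'t', 'z'(25+3=28, 28 mod 26=2)->'c', 'f'(5+3=8)->'i', 'y'(24+3=27, 27 mod 26=1)->'b'
Result: testcib


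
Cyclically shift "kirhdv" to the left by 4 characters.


Input: 'kirhdv', shift = 4
Operation: split at index 4 and swap parts
Front part s[0:4] = 'kirh'
Back part s[4:] = 'dv'
Rotated = back + front = 'dv' + 'kirh'
Result: dvkirh


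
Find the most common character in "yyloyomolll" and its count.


Input: 'yyloyomolll'
Operation: tally each character
Counts: 'l':4, 'm':1, 'o':3, 'y':3
Maximum: 'l' appears 4 times


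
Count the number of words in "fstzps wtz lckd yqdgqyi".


Input string: 'fstzps wtz lckd yqdgqyi'
Operation: split by spaces
Words found: 'fstzps', 'wtz', 'lckd', 'yqdgqyi'
Word count: 4


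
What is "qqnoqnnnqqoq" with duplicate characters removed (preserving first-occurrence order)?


Input: 'qqnoqnnnqqoq'
Operation: keep first occurrence of each character
Scan: s[0]='q' new -> keep; s[1]='q' seen -> skip; s[2]='n' new -> keep; s[3]='o' new -> keep; s[4]='q' seen -> skip; s[5]='n' seen -> skip; s[6]='n' seen -> skip; s[7]='n' seen -> skip; s[8]='q' seen -> skip; s[9]='q' seen -> skip; s[10]='o' seen -> skip; s[11]='q' seen -> skip
Result: qno


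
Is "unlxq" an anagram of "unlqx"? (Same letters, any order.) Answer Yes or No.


String 1: 'unlqx' -> sorted: 'lnqux'
String 2: 'unlxq' -> sorted: 'lnqux'
Compare sorted forms: 'lnqux' == 'lnqux'
Anagram: Yes


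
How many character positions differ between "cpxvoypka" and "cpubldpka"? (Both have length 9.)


String 1: 'cpxvoypka'
String 2: 'cpubldpka'
Compare each position: pos 0: 'c'=='c', pos 1: 'p'=='p', pos 2: 'x'!='u', pos 3: 'v'!='b', pos 4: 'o'!='l', pos 5: 'y'!='d', pos 6: 'p'=='p', pos 7: 'k'=='k', pos 8: 'a'=='a'
Differing positions: 4
Hamming distance: 4


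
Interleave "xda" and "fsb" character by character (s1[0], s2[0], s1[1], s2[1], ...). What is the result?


String 1: 'xda'
String 2: 'fsb'
Operation: alternate characters
Pairs: 'x'+'f', 'd'+'s', 'a'+'b'
Result: xfdsab


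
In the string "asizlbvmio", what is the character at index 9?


Input string: 'asizlbvmio'
Operation: get character at index 9
Index mapping: s[0]='a', s[1]='s', s[2]='i', s[3]='z', s[4]='l', s[5]='b', s[6]='v', s[7]='m', s[8]='i', s[9]='o'
Result: 'o'


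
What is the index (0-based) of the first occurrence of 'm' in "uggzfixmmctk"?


Input string: 'uggzfixmmctk'
Target: 'm'
Scanning left to right: s[0]='u', s[1]='g', s[2]='g', s[3]='z', s[4]='f', s[5]='i', s[6]='x', s[7]='m'
First match at index: 7


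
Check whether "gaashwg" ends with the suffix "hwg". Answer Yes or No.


Input string: 'gaashwg'
Suffix to check: 'hwg'
Last 3 characters of input: 'hwg'
Match: True
Result: Yes


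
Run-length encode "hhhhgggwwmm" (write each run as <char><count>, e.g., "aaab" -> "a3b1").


Input: 'hhhhgggwwmm'
Operation: identify consecutive runs
Runs: 'hhhh' -> h4, 'ggg' -> g3, 'ww' -> w2, 'mm' -> m2
Encoded: h4g3w2m2


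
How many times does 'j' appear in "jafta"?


Input string: 'jafta'
Target character: 'j'
Scan each position: s[0]='j'
Matches found at indices: 0
Total: 1


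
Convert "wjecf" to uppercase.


Input string: 'wjecf'
Operation: convert each letter to uppercase
Mapping: 'w'->'W', 'j'->'J', 'e'->'E', 'c'->'C', 'f'->'F'
Result: WJECF


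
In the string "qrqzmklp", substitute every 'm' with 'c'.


Input string: 'qrqzmklp'
Operation: replace 'm' with 'c'
Positions of 'm': 4
After replacement: qrqzcklp


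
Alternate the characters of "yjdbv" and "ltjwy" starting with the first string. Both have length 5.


String 1: 'yjdbv'
String 2: 'ltjwy'
Operation: alternate characters
Pairs: 'y'+'l', 'j'+'t', 'd'+'j', 'b'+'w', 'v'+'y'
Result: yljtdjbwvy


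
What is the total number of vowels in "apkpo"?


Input string: 'apkpo'
Operation: count vowels (a, e, i, o, u)
Scan: s[0]='a' (vowel), s[1]='p', s[2]='k', s[3]='p', s[4]='o' (vowel)
Vowels found: 2
Result: 2


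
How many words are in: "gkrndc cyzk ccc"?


Input string: 'gkrndc cyzk ccc'
Operation: split by spaces
Words found: 'gkrndc', 'cyzk', 'ccc'
Word count: 3


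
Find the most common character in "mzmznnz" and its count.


Input: 'mzmznnz'
Operation: tally each character
Counts: 'm':2, 'n':2, 'z':3
Maximum: 'z' appears 3 times


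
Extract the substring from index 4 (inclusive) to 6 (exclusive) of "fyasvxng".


Input string: 'fyasvxng'
Operation: slice [4:6]
Extract characters: s[4]='v', s[5]='x'
Result: vx


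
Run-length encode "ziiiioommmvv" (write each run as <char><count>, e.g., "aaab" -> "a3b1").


Input: 'ziiiioommmvv'
Operation: identify consecutive runs
Runs: 'z' -> z1, 'iiii' -> i4, 'oo' -> o2, 'mmm' -> m3, 'vv' -> v2
Encoded: z1i4o2m3v2


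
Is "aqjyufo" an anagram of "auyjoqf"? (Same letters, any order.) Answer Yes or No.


String 1: 'auyjoqf' -> sorted: 'afjoquy'
String 2: 'aqjyufo' -> sorted: 'afjoquy'
Compare sorted forms: 'afjoquy' == 'afjoquy'
Anagram: Yes


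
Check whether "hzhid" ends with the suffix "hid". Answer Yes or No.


Input string: 'hzhid'
Suffix to check: 'hid'
Last 3 characters of input: 'hid'
Match: True
Result: Yes


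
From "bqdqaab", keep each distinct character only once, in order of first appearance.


Input: 'bqdqaab'
Operation: keep first occurrence of each character
Scan: s[0]='b' new -> keep; s[1]='q' new -> keep; s[2]='d' new -> keep; s[3]='q' seen -> skip; s[4]='a' new -> keep; s[5]='a' seen -> skip; s[6]='b' seen -> skip
Result: bqda


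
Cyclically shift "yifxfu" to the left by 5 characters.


Input: 'yifxfu', shift = 5
Operation: split at index 5 and swap parts
Front part s[0:5] = 'yifxf'
Back part s[5:] = 'u'
Rotated = back + front = 'u' + 'yifxf'
Result: uyifxf


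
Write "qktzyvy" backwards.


Input string: 'qktzyvy'
Operation: reverse character order
Original order: 'q' -> 'k' -> 't' -> 'z' -> 'y' -> 'v' -> 'y'
Reversed order: 'y' -> 'v' -> 'y' -> 'z' -> 't' -> 'k' -> 'q'
Result: yvyztkq


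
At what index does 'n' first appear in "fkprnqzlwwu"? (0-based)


Input string: 'fkprnqzlwwu'
Target: 'n'
Scanning left to right: s[0]='f', s[1]='k', s[2]='p', s[3]='r', s[4]='n'
First match at index: 4


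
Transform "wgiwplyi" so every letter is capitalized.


Input string: 'wgiwplyi'
Operation: convert each letter to uppercase
Mapping: 'w'->'W', 'g'->'G', 'i'->'I', 'w'->'W', 'p'->'P', 'l'->'L', 'y'->'Y', 'i'->'I'
Result: WGIWPLYI


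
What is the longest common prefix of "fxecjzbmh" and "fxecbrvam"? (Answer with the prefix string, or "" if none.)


String 1: 'fxecjzbmh'
String 2: 'fxecbrvam'
Compare position by position:
pos 0: 'f' vs 'f' match
pos 1: 'x' vs 'x' match
pos 2: 'e' vs 'e' match
pos 3: 'c' vs 'c' match
pos 4: 'j' vs 'b' differ -> stop
Longest common prefix: "fxec" (length 4)


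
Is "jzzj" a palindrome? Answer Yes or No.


Input string: 'jzzj'
Reversed: 'jzzj'
Compare pairs: s[0]='j' vs s[3]='j' (match), s[1]='z' vs s[2]='z' (match)
Palindrome: Yes


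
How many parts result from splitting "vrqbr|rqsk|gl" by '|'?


Input string: 'vrqbr|rqsk|gl'
Delimiter: '|'
Split result: 'vrqbr', 'rqsk', 'gl'
Number of parts: 3


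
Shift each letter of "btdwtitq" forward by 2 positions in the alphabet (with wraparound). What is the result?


Input: 'btdwtitq', shift = 2
Operation: for each letter, (position + 2) mod 26
Mapping: 'b'(1+2=3)->'d', 't'(19+2=21)->'v', 'd'(3+2=5)->'f', 'w'(22+2=24)->'y', 't'(19+2=21)->'v', 'i'(8+2=10)->'k', 't'(19+2=21)->'v', 'q'(16+2=18)->'s'
Result: dvfyvkvs


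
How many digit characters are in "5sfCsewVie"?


Input string: '5sfCsewVie'
Operation: count digit characters (0-9)
Scan: '5'(digit), 's', 'f', 'C', 's', 'e', 'w', 'V', 'i', 'e'
Digits found: 1
Result: 1


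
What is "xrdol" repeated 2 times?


Input string: 'xrdol'
Operation: repeat 2 times
Concatenation: 'xrdol' + 'xrdol'
Result: xrdolxrdol


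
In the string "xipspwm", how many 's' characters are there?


Input string: 'xipspwm'
Target character: 's'
Scan each position: s[3]='s'
Matches found at indices: 3
Total: 1


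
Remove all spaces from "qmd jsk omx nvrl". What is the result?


Input string: 'qmd jsk omx nvrl'
Operation: remove all spaces
Words: 'qmd', 'jsk', 'omx', 'nvrl'
Join without spaces: qmdjskomxnvrl


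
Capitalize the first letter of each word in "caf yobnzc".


Input string: 'caf yobnzc'
Operation: capitalize first letter of each word
Word transformations: 'caf'->'Caf', 'yobnzc'->'Yobnzc'
Result: Caf Yobnzc


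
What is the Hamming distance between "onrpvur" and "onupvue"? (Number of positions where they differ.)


String 1: 'onrpvur'
String 2: 'onupvue'
Compare each position: pos 0: 'o'=='o', pos 1: 'n'=='n', pos 2: 'r'!='u', pos 3: 'p'=='p', pos 4: 'v'=='v', pos 5: 'u'=='u', pos 6: 'r'!='e'
Differing positions: 2
Hamming distance: 2


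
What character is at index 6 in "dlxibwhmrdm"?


Input string: 'dlxibwhmrdm'
Operation: get character at index 6
Index mapping: s[0]='d', s[1]='l', s[2]='x', s[3]='i', s[4]='b', s[5]='w', s[6]='h'
Result: 'h'


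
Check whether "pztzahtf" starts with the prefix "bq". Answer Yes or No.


Input string: 'pztzahtf'
Prefix to check: 'bq'
First 2 characters of input: 'pz'
Match: False
Result: No


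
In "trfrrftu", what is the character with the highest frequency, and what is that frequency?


Input: 'trfrrftu'
Operation: tally each character
Counts: 'f':2, 'r':3, 't':2, 'u':1
Maximum: 'r' appears 3 times


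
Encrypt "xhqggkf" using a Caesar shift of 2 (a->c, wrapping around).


Input: 'xhqggkf', shift = 2
Operation: for each letter, (position + 2) mod 26
Mapping: 'x'(23+2=25)->'z', 'h'(7+2=9)->'j', 'q'(16+2=18)->'s', 'g'(6+2=8)->'i', 'g'(6+2=8)->'i', 'k'(10+2=12)->'m', 'f'(5+2=7)->'h'
Result: zjsiimh


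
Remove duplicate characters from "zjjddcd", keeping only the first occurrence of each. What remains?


Input: 'zjjddcd'
Operation: keep first occurrence of each character
Scan: s[0]='z' new -> keep; s[1]='j' new -> keep; s[2]='j' seen -> skip; s[3]='d' new -> keep; s[4]='d' seen -> skip; s[5]='c' new -> keep; s[6]='d' seen -> skip
Result: zjdc


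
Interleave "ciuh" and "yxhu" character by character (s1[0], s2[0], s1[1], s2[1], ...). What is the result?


String 1: 'ciuh'
String 2: 'yxhu'
Operation: alternate characters
Pairs: 'c'+'y', 'i'+'x', 'u'+'h', 'h'+'u'
Result: cyixuhhu


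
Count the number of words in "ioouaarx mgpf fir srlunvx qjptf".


Input string: 'ioouaarx mgpf fir srlunvx qjptf'
Operation: split by spaces
Words found: 'ioouaarx', 'mgpf', 'fir', 'srlunvx', 'qjptf'
Word count: 5


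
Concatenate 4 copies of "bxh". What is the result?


Input string: 'bxh'
Operation: repeat 4 times
Concatenation: 'bxh' + 'bxh' + 'bxh' + 'bxh'
Result: bxhbxhbxhbxh


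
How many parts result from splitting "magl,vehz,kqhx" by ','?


Input string: 'magl,vehz,kqhx'
Delimiter: ','
Split result: 'magl', 'vehz', 'kqhx'
Number of parts: 3


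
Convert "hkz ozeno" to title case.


Input string: 'hkz ozeno'
Operation: capitalize first letter of each word
Word transformations: 'hkz'->'Hkz', 'ozeno'->'Ozeno'
Result: Hkz Ozeno


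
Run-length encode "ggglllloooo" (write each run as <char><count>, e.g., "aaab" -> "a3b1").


Input: 'ggglllloooo'
Operation: identify consecutive runs
Runs: 'ggg' -> g3, 'llll' -> l4, 'oooo' -> o4
Encoded: g3l4o4


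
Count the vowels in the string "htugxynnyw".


Input string: 'htugxynnyw'
Operation: count vowels (a, e, i, o, u)
Scan: s[0]='h', s[1]='t', s[2]='u' (vowel), s[3]='g', s[4]='x', s[5]='y', s[6]='n', s[7]='n', s[8]='y', s[9]='w'
Vowels found: 1
Result: 1


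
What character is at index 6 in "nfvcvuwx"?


Input string: 'nfvcvuwx'
Operation: get character at index 6
Index mapping: s[0]='n', s[1]='f', s[2]='v', s[3]='c', s[4]='v', s[5]='u', s[6]='w'
Result: 'w'


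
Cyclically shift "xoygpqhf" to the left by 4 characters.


Input: 'xoygpqhf', shift = 4
Operation: split at index 4 and swap parts
Front part s[0:4] = 'xoyg'
Back part s[4:] = 'pqhf'
Rotated = back + front = 'pqhf' + 'xoyg'
Result: pqhfxoyg


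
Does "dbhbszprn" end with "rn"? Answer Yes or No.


Input string: 'dbhbszprn'
Suffix to check: 'rn'
Last 2 characters of input: 'rn'
Match: True
Result: Yes


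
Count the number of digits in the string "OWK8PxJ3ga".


Input string: 'OWK8PxJ3ga'
Operation: count digit characters (0-9)
Scan: 'O', 'W', 'K', '8'(digit), 'P', 'x', 'J', '3'(digit), 'g', 'a'
Digits found: 2
Result: 2


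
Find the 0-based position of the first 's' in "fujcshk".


Input string: 'fujcshk'
Target: 's'
Scanning left to right: s[0]='f', s[1]='u', s[2]='j', s[3]='c', s[4]='s'
First match at index: 4


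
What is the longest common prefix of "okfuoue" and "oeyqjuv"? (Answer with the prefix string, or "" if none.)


String 1: 'okfuoue'
String 2: 'oeyqjuv'
Compare position by position:
pos 0: 'o' vs 'o' match
pos 1: 'k' vs 'e' differ -> stop
Longest common prefix: "o" (length 1)


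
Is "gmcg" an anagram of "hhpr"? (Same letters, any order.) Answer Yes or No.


String 1: 'hhpr' -> sorted: 'hhpr'
String 2: 'gmcg' -> sorted: 'cggm'
Compare sorted forms: 'hhpr' != 'cggm'
Anagram: No


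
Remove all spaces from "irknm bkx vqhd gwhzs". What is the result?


Input string: 'irknm bkx vqhd gwhzs'
Operation: remove all spaces
Words: 'irknm', 'bkx', 'vqhd', 'gwhzs'
Join without spaces: irknmbkxvqhdgwhzs


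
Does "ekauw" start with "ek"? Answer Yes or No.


Input string: 'ekauw'
Prefix to check: 'ek'
First 2 characters of input: 'ek'
Match: True
Result: Yes


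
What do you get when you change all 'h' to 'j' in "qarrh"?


Input string: 'qarrh'
Operation: replace 'h' with 'j'
Positions of 'h': 4
After replacement: qarrj


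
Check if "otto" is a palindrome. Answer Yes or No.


Input string: 'otto'
Reversed: 'otto'
Compare pairs: s[0]='o' vs s[3]='o' (match), s[1]='t' vs s[2]='t' (match)
Palindrome: Yes


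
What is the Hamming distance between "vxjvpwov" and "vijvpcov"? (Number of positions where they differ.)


String 1: 'vxjvpwov'
String 2: 'vijvpcov'
Compare each position: pos 0: 'v'=='v', pos 1: 'x'!='i', pos 2: 'j'=='j', pos 3: 'v'=='v', pos 4: 'p'=='p', pos 5: 'w'!='c', pos 6: 'o'=='o', pos 7: 'v'=='v'
Differing positions: 2
Hamming distance: 2


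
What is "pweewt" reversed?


Input string: 'pweewt'
Operation: reverse character order
Original order: 'p' -> 'w' -> 'e' -> 'e' -> 'w' -> 't'
Reversed order: 't' -> 'w' -> 'e' -> 'e' -> 'w' -> 'p'
Result: tweewp


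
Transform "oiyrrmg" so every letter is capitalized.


Input string: 'oiyrrmg'
Operation: convert each letter to uppercase
Mapping: 'o'->'O', 'i'->'I', 'y'->'Y', 'r'->'R', 'r'->'R', 'm'->'M', 'g'->'G'
Result: OIYRRMG


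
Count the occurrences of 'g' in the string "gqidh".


Input string: 'gqidh'
Target character: 'g'
Scan each position: s[0]='g'
Matches found at indices: 0
Total: 1


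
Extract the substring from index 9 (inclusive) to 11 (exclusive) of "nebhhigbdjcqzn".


Input string: 'nebhhigbdjcqzn'
Operation: slice [9:11]
Extract characters: s[9]='j', s[10]='c'
Result: jc


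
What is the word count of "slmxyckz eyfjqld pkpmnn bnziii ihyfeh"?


Input string: 'slmxyckz eyfjqld pkpmnn bnziii ihyfeh'
Operation: split by spaces
Words found: 'slmxyckz', 'eyfjqld', 'pkpmnn', 'bnziii', 'ihyfeh'
Word count: 5


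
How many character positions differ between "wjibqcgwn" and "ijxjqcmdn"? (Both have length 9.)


String 1: 'wjibqcgwn'
String 2: 'ijxjqcmdn'
Compare each position: pos 0: 'w'!='i', pos 1: 'j'=='j', pos 2: 'i'!='x', pos 3: 'b'!='j', pos 4: 'q'=='q', pos 5: 'c'=='c', pos 6: 'g'!='m', pos 7: 'w'!='d', pos 8: 'n'=='n'
Differing positions: 5
Hamming distance: 5


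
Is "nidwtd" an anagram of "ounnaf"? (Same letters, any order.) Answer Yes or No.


String 1: 'ounnaf' -> sorted: 'afnnou'
String 2: 'nidwtd' -> sorted: 'ddintw'
Compare sorted forms: 'afnnou' != 'ddintw'
Anagram: No


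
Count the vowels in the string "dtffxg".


Input string: 'dtffxg'
Operation: count vowels (a, e, i, o, u)
Scan: s[0]='d', s[1]='t', s[2]='f', s[3]='f', s[4]='x', s[5]='g'
Vowels found: 0
Result: 0


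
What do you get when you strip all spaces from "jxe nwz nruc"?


Input string: 'jxe nwz nruc'
Operation: remove all spaces
Words: 'jxe', 'nwz', 'nruc'
Join without spaces: jxenwznruc


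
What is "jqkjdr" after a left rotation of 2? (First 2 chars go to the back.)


Input: 'jqkjdr', shift = 2
Operation: split at index 2 and swap parts
Front part s[0:2] = 'jq'
Back part s[2:] = 'kjdr'
Rotated = back + front = 'kjdr' + 'jq'
Result: kjdrjq


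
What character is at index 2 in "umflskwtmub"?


Input string: 'umflskwtmub'
Operation: get character at index 2
Index mapping: s[0]='u', s[1]='m', s[2]='f'
Result: 'f'


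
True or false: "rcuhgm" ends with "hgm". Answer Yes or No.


Input string: 'rcuhgm'
Suffix to check: 'hgm'
Last 3 characters of input: 'hgm'
Match: True
Result: Yes


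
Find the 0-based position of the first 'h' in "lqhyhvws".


Input string: 'lqhyhvws'
Target: 'h'
Scanning left to right: s[0]='l', s[1]='q', s[2]='h'
First match at index: 2


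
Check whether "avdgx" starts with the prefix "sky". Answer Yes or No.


Input string: 'avdgx'
Prefix to check: 'sky'
First 3 characters of input: 'avd'
Match: False
Result: No


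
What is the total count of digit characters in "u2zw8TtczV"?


Input string: 'u2zw8TtczV'
Operation: count digit characters (0-9)
Scan: 'u', '2'(digit), 'z', 'w', '8'(digit), 'T', 't', 'c', 'z', 'V'
Digits found: 2
Result: 2


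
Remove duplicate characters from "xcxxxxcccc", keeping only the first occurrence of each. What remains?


Input: 'xcxxxxcccc'
Operation: keep first occurrence of each character
Scan: s[0]='x' new -> keep; s[1]='c' new -> keep; s[2]='x' seen -> skip; s[3]='x' seen -> skip; s[4]='x' seen -> skip; s[5]='x' seen -> skip; s[6]='c' seen -> skip; s[7]='c' seen -> skip; s[8]='c' seen -> skip; s[9]='c' seen -> skip
Result: xc


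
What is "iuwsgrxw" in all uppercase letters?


Input string: 'iuwsgrxw'
Operation: convert each letter to uppercase
Mapping: 'i'->'I', 'u'->'U', 'w'->'W', 's'->'S', 'g'->'G', 'r'->'R', 'x'->'X', 'w'->'W'
Result: IUWSGRXW


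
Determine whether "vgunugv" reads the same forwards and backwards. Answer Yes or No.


Input string: 'vgunugv'
Reversed: 'vgunugv'
Compare pairs: s[0]='v' vs s[6]='v' (match), s[1]='g' vs s[5]='g' (match), s[2]='u' vs s[4]='u' (match)
Palindrome: Yes


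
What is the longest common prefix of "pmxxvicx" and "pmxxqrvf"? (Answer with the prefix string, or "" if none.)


String 1: 'pmxxvicx'
String 2: 'pmxxqrvf'
Compare position by position:
pos 0: 'p' vs 'p' match
pos 1: 'm' vs 'm' match
pos 2: 'x' vs 'x' match
pos 3: 'x' vs 'x' match
pos 4: 'v' vs 'q' differ -> stop
Longest common prefix: "pmxx" (length 4)


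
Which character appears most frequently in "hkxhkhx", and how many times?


Input: 'hkxhkhx'
Operation: tally each character
Counts: 'h':3, 'k':2, 'x':2
Maximum: 'h' appears 3 times


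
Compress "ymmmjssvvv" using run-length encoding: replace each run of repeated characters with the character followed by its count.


Input: 'ymmmjssvvv'
Operation: identify consecutive runs
Runs: 'y' -> y1, 'mmm' -> m3, 'j' -> j1, 'ss' -> s2, 'vvv' -> v3
Encoded: y1m3j1s2v3


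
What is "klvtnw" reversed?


Input string: 'klvtnw'
Operation: reverse character order
Original order: 'k' -> 'l' -> 'v' -> 't' -> 'n' -> 'w'
Reversed order: 'w' -> 'n' -> 't' -> 'v' -> 'l' -> 'k'
Result: wntvlk


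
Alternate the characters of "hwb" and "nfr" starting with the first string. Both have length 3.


String 1: 'hwb'
String 2: 'nfr'
Operation: alternate characters
Pairs: 'h'+'n', 'w'+'f', 'b'+'r'
Result: hnwfbr


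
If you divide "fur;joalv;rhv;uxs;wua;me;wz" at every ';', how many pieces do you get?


Input string: 'fur;joalv;rhv;uxs;wua;me;wz'
Delimiter: ';'
Split result: 'fur', 'joalv', 'rhv', 'uxs', 'wua', 'me', 'wz'
Number of parts: 7


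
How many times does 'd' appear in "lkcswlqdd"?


Input string: 'lkcswlqdd'
Target character: 'd'
Scan each position: s[7]='d', s[8]='d'
Matches found at indices: 7, 8
Total: 2


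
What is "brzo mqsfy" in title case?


Input string: 'brzo mqsfy'
Operation: capitalize first letter of each word
Word transformations: 'brzo'->'Brzo', 'mqsfy'->'Mqsfy'
Result: Brzo Mqsfy


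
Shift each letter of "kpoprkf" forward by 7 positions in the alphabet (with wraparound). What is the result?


Input: 'kpoprkf', shift = 7
Operation: for each letter, (position + 7) mod 26
Mapping: 'k'(10+7=17)->'r', 'p'(15+7=22)->'w', 'o'(14+7=21)->'v', 'p'(15+7=22)->'w', 'r'(17+7=24)->'y', 'k'(10+7=17)->'r', 'f'(5+7=12)->'m'
Result: rwvwyrm


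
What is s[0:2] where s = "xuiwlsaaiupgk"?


Input string: 'xuiwlsaaiupgk'
Operation: slice [0:2]
Extract characters: s[0]='x', s[1]='u'
Result: xu


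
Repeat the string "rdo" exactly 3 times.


Input string: 'rdo'
Operation: repeat 3 times
Concatenation: 'rdo' + 'rdo' + 'rdo'
Result: rdordordo


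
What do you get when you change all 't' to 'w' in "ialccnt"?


Input string: 'ialccnt'
Operation: replace 't' with 'w'
Positions of 't': 6
After replacement: ialccnw


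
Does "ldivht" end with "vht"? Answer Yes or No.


Input string: 'ldivht'
Suffix to check: 'vht'
Last 3 characters of input: 'vht'
Match: True
Result: Yes


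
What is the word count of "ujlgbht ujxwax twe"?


Input string: 'ujlgbht ujxwax twe'
Operation: split by spaces
Words found: 'ujlgbht', 'ujxwax', 'twe'
Word count: 3


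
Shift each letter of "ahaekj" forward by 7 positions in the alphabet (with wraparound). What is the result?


Input: 'ahaekj', shift = 7
Operation: for each letter, (position + 7) mod 26
Mapping: 'a'(0+7=7)->'h', 'h'(7+7=14)->'o', 'a'(0+7=7)->'h', 'e'(4+7=11)->'l', 'k'(10+7=17)->'r', 'j'(9+7=16)->'q'
Result: hohlrq


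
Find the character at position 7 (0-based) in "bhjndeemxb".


Input string: 'bhjndeemxb'
Operation: get character at index 7
Index mapping: s[0]='b', s[1]='h', s[2]='j', s[3]='n', s[4]='d', s[5]='e', s[6]='e', s[7]='m'
Result: 'm'


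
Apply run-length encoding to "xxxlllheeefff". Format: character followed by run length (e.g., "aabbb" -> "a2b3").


Input: 'xxxlllheeefff'
Operation: identify consecutive runs
Runs: 'xxx' -> x3, 'lll' -> l3, 'h' -> h1, 'eee' -> e3, 'fff' -> f3
Encoded: x3l3h1e3f3


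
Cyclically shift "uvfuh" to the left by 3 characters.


Input: 'uvfuh', shift = 3
Operation: split at index 3 and swap parts
Front part s[0:3] = 'uvf'
Back part s[3:] = 'uh'
Rotated = back + front = 'uh' + 'uvf'
Result: uhuvf


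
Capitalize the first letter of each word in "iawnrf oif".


Input string: 'iawnrf oif'
Operation: capitalize first letter of each word
Word transformations: 'iawnrf'->'Iawnrf', 'oif'->'Oif'
Result: Iawnrf Oif


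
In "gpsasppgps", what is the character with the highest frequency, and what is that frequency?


Input: 'gpsasppgps'
Operation: tally each character
Counts: 'a':1, 'g':2, 'p':4, 's':3
Maximum: 'p' appears 4 times


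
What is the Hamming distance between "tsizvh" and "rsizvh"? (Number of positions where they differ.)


String 1: 'tsizvh'
String 2: 'rsizvh'
Compare each position: pos 0: 't'!='r', pos 1: 's'=='s', pos 2: 'i'=='i', pos 3: 'z'=='z', pos 4: 'v'=='v', pos 5: 'h'=='h'
Differing positions: 1
Hamming distance: 1
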